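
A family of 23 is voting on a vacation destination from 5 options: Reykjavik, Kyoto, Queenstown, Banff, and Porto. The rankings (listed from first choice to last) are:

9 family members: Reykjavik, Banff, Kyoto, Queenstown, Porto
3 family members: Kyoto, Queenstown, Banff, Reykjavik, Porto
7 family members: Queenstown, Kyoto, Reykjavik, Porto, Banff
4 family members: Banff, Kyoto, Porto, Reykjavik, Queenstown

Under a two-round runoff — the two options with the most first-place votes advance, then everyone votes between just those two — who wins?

Reykjavik

Round 1 first-place votes: Reykjavik 9, Kyoto 3, Queenstown 7, Banff 4, Porto 0.
Reykjavik and Queenstown advance.
Runoff: Reykjavik is preferred to Queenstown by 13 voters; Queenstown by 10.
Reykjavik wins the runoff.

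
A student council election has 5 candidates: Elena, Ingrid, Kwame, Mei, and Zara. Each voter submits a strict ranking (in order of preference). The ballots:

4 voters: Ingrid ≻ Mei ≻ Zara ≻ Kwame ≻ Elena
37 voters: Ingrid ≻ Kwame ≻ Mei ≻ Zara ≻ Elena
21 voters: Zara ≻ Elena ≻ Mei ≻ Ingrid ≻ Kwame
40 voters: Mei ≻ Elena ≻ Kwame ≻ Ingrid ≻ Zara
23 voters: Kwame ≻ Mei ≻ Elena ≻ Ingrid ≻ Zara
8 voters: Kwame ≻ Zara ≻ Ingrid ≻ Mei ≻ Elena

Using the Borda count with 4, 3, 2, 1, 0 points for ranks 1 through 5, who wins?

Mei

Elena: 4·0 + 37·0 + 21·3 + 40·3 + 23·2 + 8·0 = 229
Ingrid: 4·4 + 37·4 + 21·1 + 40·1 + 23·1 + 8·2 = 264
Kwame: 4·1 + 37·3 + 21·0 + 40·2 + 23·4 + 8·4 = 319
Mei: 4·3 + 37·2 + 21·2 + 40·4 + 23·3 + 8·1 = 365
Zara: 4·2 + 37·1 + 21·4 + 40·0 + 23·0 + 8·3 = 153
Mei has the highest Borda score (365).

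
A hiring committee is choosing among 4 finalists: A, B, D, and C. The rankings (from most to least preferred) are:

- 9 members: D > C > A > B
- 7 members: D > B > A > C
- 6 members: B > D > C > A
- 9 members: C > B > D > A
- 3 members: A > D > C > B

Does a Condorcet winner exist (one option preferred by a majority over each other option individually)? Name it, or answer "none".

D

D vs A: 31–3 for D.
D vs B: 19–15 for D.
D vs C: 25–9 for D.
D beats every other option head-to-head.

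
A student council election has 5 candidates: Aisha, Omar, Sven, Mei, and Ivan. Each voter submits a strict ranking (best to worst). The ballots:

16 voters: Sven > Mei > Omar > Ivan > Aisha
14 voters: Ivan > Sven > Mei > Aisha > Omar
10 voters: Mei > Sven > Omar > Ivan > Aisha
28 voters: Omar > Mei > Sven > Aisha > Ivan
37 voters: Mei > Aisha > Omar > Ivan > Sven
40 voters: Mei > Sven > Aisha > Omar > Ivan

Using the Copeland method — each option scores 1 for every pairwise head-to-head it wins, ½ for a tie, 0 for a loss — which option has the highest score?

Mei

Aisha: beats Omar and Ivan; loses to Sven and Mei → score 2.
Omar: beats Ivan; loses to Aisha, Sven, and Mei → score 1.
Sven: beats Aisha, Omar, and Ivan; loses to Mei → score 3.
Mei: beats Aisha, Omar, Sven, and Ivan → score 4.
Ivan: loses to Aisha, Omar, Sven, and Mei → score 0.
Mei has the best pairwise record.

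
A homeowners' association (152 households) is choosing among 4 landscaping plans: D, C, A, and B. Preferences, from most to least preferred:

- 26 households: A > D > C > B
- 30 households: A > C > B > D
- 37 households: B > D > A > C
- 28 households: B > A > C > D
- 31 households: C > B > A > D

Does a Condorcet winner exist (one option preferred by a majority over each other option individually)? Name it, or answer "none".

Checking pairwise contests:
C beats D 89–63.
A beats C 121–31.
B beats A 96–56.
C beats B 87–65.
Every option loses at least one head-to-head, so there is no Condorcet winner.

none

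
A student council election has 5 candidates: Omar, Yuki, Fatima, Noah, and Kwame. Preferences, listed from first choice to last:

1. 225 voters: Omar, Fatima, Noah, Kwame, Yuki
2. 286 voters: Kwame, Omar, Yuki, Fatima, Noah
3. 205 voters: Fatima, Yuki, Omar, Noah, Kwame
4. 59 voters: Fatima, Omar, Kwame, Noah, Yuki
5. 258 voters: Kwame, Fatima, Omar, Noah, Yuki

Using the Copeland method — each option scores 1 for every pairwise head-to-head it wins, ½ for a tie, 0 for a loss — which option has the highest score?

Omar: beats Yuki and Noah; loses to Fatima and Kwame → score 2.
Yuki: loses to Omar, Fatima, Noah, and Kwame → score 0.
Fatima: beats Omar, Yuki, and Noah; loses to Kwame → score 3.
Noah: beats Yuki; loses to Omar, Fatima, and Kwame → score 1.
Kwame: beats Omar, Yuki, Fatima, and Noah → score 4.
Kwame has the best pairwise record.

Kwame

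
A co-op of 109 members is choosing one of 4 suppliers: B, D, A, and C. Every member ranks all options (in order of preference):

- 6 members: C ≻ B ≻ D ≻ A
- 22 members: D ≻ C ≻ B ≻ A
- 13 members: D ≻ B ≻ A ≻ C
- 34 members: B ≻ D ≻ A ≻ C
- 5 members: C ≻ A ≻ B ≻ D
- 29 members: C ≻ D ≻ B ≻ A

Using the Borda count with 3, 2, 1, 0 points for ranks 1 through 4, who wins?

B: 6·2 + 22·1 + 13·2 + 34·3 + 5·1 + 29·1 = 196
D: 6·1 + 22·3 + 13·3 + 34·2 + 5·0 + 29·2 = 237
A: 6·0 + 22·0 + 13·1 + 34·1 + 5·2 + 29·0 = 57
C: 6·3 + 22·2 + 13·0 + 34·0 + 5·3 + 29·3 = 164
D has the highest Borda score (237).

D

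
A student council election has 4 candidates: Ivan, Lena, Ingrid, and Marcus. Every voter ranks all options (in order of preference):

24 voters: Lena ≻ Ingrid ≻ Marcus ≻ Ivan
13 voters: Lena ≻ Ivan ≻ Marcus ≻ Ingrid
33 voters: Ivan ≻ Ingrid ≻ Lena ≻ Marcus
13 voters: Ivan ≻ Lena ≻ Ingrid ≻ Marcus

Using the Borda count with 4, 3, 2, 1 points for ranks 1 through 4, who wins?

Lena

Ivan: 24·1 + 13·3 + 33·4 + 13·4 = 247
Lena: 24·4 + 13·4 + 33·2 + 13·3 = 253
Ingrid: 24·3 + 13·1 + 33·3 + 13·2 = 210
Marcus: 24·2 + 13·2 + 33·1 + 13·1 = 120
Lena has the highest Borda score (253).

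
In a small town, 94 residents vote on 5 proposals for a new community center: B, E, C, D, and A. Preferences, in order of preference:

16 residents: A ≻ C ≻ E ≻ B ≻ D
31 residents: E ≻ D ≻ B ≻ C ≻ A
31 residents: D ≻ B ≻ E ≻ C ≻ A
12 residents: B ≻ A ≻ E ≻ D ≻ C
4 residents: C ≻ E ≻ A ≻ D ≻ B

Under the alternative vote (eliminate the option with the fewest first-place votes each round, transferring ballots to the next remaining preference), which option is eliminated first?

C

Round 1: B 12, E 31, C 4, D 31, A 16. Eliminate C.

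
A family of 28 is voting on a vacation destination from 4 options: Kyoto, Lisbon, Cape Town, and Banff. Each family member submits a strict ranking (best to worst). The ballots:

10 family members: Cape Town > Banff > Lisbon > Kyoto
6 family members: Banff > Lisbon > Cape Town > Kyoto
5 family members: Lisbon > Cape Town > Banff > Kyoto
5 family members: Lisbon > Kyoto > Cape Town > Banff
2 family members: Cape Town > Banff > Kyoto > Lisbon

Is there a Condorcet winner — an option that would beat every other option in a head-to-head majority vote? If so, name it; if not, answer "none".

Checking pairwise contests:
Lisbon beats Kyoto 26–2.
Banff beats Lisbon 18–10.
Lisbon beats Cape Town 16–12.
Cape Town beats Banff 22–6.
Every option loses at least one head-to-head, so there is no Condorcet winner.

none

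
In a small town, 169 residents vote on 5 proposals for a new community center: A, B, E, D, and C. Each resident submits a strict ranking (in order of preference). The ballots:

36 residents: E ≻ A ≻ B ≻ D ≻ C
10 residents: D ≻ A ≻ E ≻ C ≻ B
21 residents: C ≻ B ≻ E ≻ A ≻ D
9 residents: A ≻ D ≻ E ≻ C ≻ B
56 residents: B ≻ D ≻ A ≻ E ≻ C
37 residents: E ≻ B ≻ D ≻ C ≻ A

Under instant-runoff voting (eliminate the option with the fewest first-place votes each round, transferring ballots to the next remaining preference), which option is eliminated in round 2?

Round 1: A 9, B 56, E 73, D 10, C 21. Eliminate A.
Round 2: B 56, E 73, D 19, C 21. Eliminate D.

D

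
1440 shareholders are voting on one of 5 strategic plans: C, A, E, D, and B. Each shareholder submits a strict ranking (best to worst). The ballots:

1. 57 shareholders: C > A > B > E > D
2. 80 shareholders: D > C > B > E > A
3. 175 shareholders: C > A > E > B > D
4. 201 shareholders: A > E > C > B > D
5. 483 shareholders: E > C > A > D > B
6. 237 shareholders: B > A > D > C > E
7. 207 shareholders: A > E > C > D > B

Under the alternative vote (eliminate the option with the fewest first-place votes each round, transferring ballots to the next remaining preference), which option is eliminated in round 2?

Round 1: C 232, A 408, E 483, D 80, B 237. Eliminate D.
Round 2: C 312, A 408, E 483, B 237. Eliminate B.

B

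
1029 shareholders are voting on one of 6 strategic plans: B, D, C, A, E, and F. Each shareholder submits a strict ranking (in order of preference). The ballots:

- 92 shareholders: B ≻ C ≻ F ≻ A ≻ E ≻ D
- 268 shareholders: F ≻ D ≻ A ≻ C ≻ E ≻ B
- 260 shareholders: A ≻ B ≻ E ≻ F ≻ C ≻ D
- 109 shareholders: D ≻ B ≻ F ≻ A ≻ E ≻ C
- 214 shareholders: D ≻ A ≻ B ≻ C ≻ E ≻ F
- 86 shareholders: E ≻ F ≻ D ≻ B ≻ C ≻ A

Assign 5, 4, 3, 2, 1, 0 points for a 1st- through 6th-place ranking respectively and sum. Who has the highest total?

B: 92·5 + 268·0 + 260·4 + 109·4 + 214·3 + 86·2 = 2750
D: 92·0 + 268·4 + 260·0 + 109·5 + 214·5 + 86·3 = 2945
C: 92·4 + 268·2 + 260·1 + 109·0 + 214·2 + 86·1 = 1678
A: 92·2 + 268·3 + 260·5 + 109·2 + 214·4 + 86·0 = 3362
E: 92·1 + 268·1 + 260·3 + 109·1 + 214·1 + 86·5 = 1893
F: 92·3 + 268·5 + 260·2 + 109·3 + 214·0 + 86·4 = 2807
A has the highest Borda score (3362).

A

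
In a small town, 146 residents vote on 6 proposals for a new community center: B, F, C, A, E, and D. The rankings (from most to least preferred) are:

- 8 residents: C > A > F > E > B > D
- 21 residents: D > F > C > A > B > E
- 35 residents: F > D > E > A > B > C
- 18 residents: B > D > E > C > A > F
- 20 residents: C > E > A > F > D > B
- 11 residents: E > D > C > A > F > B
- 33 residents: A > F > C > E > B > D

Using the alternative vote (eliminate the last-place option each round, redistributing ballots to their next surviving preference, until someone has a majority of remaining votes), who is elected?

Round 1: B 18, F 35, C 28, A 33, E 11, D 21. Eliminate E.
Round 2: B 18, F 35, C 28, A 33, D 32. Eliminate B.
Round 3: F 35, C 28, A 33, D 50. Eliminate C.
Round 4: F 35, A 61, D 50. Eliminate F.
Round 5: A 61, D 85. D has a majority.

D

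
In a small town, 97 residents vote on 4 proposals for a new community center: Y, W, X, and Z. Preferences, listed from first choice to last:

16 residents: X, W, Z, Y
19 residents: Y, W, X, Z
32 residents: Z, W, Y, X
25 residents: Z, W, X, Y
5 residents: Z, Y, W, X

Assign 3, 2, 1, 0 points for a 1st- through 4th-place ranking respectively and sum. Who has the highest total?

Z

Y: 16·0 + 19·3 + 32·1 + 25·0 + 5·2 = 99
W: 16·2 + 19·2 + 32·2 + 25·2 + 5·1 = 189
X: 16·3 + 19·1 + 32·0 + 25·1 + 5·0 = 92
Z: 16·1 + 19·0 + 32·3 + 25·3 + 5·3 = 202
Z has the highest Borda score (202).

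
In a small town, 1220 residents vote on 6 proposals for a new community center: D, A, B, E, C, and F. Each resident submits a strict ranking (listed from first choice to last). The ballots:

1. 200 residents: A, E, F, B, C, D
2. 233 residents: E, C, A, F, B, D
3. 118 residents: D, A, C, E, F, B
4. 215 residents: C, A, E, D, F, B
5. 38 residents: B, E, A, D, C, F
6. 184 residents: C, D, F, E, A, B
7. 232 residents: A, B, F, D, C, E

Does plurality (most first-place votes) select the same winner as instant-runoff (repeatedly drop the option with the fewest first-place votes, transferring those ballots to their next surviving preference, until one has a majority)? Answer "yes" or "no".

Plurality — first-place votes: D 118, A 432, B 38, E 233, C 399, F 0. Winner: A.
Instant-runoff — R1 D 118, A 432, B 38, E 233, C 399, F 0 (F out); R2 D 118, A 432, B 38, E 233, C 399 (B out); R3 D 118, A 432, E 271, C 399 (D out); R4 A 550, E 271, C 399 (E out); R5 A 588, C 632 (C winner). Winner: C.
The two methods disagree.

no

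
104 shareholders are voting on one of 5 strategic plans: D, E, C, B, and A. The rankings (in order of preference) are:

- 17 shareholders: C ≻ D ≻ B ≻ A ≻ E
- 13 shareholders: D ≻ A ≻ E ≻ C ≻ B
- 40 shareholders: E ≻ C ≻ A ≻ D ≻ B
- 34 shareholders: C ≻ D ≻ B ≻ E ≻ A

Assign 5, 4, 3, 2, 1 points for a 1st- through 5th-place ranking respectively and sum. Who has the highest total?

D: 17·4 + 13·5 + 40·2 + 34·4 = 349
E: 17·1 + 13·3 + 40·5 + 34·2 = 324
C: 17·5 + 13·2 + 40·4 + 34·5 = 441
B: 17·3 + 13·1 + 40·1 + 34·3 = 206
A: 17·2 + 13·4 + 40·3 + 34·1 = 240
C has the highest Borda score (441).

C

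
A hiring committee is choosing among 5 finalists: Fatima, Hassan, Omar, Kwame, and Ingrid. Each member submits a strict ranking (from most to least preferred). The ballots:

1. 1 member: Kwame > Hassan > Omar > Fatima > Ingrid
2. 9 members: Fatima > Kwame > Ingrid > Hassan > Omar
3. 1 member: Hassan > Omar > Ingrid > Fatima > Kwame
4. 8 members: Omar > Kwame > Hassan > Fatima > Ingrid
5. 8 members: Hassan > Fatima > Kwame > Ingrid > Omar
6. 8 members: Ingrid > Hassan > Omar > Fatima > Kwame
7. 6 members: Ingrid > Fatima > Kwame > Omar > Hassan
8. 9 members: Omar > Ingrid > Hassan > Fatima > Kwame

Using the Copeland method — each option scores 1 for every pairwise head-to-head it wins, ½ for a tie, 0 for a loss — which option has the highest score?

Hassan

Fatima: beats Kwame and Ingrid; loses to Hassan and Omar → score 2.
Hassan: beats Fatima, Omar, and Kwame; loses to Ingrid → score 3.
Omar: beats Fatima and Kwame; loses to Hassan and Ingrid → score 2.
Kwame: beats Ingrid; loses to Fatima, Hassan, and Omar → score 1.
Ingrid: beats Hassan and Omar; loses to Fatima and Kwame → score 2.
Hassan has the best pairwise record.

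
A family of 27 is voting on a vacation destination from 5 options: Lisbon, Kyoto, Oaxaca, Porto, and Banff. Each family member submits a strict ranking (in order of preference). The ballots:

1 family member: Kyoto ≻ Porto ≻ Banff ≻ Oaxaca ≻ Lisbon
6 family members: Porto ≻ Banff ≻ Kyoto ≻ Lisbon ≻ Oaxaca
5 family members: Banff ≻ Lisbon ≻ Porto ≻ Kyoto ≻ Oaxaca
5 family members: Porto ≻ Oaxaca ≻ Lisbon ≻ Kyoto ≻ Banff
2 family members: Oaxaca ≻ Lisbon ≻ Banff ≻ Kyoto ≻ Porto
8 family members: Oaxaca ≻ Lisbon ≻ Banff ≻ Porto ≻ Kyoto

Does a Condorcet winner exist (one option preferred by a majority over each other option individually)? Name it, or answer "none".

none

Checking pairwise contests:
Oaxaca beats Lisbon 16–11.
Lisbon beats Kyoto 20–7.
Porto beats Oaxaca 17–10.
Lisbon beats Porto 15–12.
Lisbon beats Banff 15–12.
Every option loses at least one head-to-head, so there is no Condorcet winner.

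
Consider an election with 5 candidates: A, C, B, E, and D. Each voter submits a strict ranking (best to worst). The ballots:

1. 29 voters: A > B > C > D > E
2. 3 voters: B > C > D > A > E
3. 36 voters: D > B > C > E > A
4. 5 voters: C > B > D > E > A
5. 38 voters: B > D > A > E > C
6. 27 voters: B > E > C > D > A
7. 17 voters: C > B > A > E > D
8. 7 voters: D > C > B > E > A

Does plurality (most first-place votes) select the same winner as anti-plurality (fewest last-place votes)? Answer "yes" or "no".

Plurality — first-place votes: A 29, C 22, B 68, E 0, D 43. Winner: B.
Anti-plurality — last-place votes: A 75, C 38, B 0, E 32, D 17. Winner: B.
The two methods agree.

yes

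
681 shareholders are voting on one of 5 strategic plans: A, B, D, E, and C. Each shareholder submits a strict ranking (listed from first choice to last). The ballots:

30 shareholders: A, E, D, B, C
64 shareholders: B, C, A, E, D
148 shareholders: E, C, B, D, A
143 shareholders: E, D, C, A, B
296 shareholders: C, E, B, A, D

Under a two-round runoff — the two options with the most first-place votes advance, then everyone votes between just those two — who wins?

Round 1 first-place votes: A 30, B 64, D 0, E 291, C 296.
C and E advance.
Runoff: C is preferred to E by 360 voters; E by 321.
C wins the runoff.

C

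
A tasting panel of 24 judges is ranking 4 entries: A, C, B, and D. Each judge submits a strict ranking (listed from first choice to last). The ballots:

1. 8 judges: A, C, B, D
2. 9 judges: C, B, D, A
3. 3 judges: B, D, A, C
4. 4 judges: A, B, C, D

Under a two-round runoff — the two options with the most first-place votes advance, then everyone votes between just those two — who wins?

A

Round 1 first-place votes: A 12, C 9, B 3, D 0.
A and C advance.
Runoff: A is preferred to C by 15 voters; C by 9.
A wins the runoff.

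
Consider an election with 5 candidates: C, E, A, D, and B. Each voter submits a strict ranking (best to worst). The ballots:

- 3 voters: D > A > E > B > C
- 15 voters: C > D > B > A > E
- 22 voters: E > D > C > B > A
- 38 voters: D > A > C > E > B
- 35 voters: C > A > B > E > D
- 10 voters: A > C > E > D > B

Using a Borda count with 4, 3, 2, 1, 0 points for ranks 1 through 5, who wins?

C

C: 3·0 + 15·4 + 22·2 + 38·2 + 35·4 + 10·3 = 350
E: 3·2 + 15·0 + 22·4 + 38·1 + 35·1 + 10·2 = 187
A: 3·3 + 15·1 + 22·0 + 38·3 + 35·3 + 10·4 = 283
D: 3·4 + 15·3 + 22·3 + 38·4 + 35·0 + 10·1 = 285
B: 3·1 + 15·2 + 22·1 + 38·0 + 35·2 + 10·0 = 125
C has the highest Borda score (350).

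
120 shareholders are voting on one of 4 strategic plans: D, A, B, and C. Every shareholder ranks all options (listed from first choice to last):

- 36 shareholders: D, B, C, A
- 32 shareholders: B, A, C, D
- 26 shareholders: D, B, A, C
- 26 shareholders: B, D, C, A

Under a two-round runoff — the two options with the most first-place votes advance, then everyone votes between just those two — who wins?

Round 1 first-place votes: D 62, A 0, B 58, C 0.
D and B advance.
Runoff: D is preferred to B by 62 voters; B by 58.
D wins the runoff.

D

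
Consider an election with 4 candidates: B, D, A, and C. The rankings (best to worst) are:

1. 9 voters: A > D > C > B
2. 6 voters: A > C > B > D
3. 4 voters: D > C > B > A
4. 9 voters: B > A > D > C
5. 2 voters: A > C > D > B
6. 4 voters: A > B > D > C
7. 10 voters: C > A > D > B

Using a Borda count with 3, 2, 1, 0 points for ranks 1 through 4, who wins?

B: 9·0 + 6·1 + 4·1 + 9·3 + 2·0 + 4·2 + 10·0 = 45
D: 9·2 + 6·0 + 4·3 + 9·1 + 2·1 + 4·1 + 10·1 = 55
A: 9·3 + 6·3 + 4·0 + 9·2 + 2·3 + 4·3 + 10·2 = 101
C: 9·1 + 6·2 + 4·2 + 9·0 + 2·2 + 4·0 + 10·3 = 63
A has the highest Borda score (101).

A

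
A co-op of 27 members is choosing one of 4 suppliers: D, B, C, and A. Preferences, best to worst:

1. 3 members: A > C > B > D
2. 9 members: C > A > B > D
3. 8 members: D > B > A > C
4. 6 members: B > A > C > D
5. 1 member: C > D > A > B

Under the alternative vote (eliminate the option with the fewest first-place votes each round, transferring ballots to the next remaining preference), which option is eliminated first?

Round 1: D 8, B 6, C 10, A 3. Eliminate A.

A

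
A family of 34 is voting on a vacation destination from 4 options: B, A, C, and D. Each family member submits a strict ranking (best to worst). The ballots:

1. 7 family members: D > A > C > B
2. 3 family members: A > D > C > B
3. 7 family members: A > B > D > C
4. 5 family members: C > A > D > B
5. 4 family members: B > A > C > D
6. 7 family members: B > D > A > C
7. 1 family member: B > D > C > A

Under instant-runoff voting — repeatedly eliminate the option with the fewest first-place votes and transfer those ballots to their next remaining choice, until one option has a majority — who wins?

Round 1: B 12, A 10, C 5, D 7. Eliminate C.
Round 2: B 12, A 15, D 7. Eliminate D.
Round 3: B 12, A 22. A has a majority.

A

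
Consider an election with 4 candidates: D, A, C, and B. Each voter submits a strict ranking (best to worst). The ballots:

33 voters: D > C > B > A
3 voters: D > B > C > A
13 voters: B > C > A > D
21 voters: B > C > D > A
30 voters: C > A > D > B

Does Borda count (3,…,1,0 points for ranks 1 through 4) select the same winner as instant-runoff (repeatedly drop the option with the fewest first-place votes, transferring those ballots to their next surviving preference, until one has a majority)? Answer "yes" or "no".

no

Borda — scores: D 159, A 73, C 227, B 141. Winner: C.
Instant-runoff — R1 D 36, A 0, C 30, B 34 (A out); R2 D 36, C 30, B 34 (C out); R3 D 66, B 34 (D winner). Winner: D.
The two methods disagree.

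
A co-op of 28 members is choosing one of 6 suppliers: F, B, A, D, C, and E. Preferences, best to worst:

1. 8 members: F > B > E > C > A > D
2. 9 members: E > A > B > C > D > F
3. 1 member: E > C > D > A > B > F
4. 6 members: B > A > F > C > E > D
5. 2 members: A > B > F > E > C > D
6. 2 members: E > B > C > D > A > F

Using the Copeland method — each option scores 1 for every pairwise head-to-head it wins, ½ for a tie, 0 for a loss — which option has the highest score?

B

F: beats D, C, and E; loses to B and A → score 3.
B: beats F, A, D, C, and E → score 5.
A: beats F, D, and C; loses to B and E → score 3.
D: loses to F, B, A, C, and E → score 0.
C: beats D; loses to F, B, A, and E → score 1.
E: beats A, D, and C; loses to F and B → score 3.
B has the best pairwise record.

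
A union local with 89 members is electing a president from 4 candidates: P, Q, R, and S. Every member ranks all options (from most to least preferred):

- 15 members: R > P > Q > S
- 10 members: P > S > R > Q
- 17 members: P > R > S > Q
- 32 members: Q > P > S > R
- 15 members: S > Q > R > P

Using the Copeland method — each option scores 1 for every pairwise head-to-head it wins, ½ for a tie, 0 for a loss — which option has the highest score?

Q

P: beats R and S; loses to Q → score 2.
Q: beats P, R, and S → score 3.
R: loses to P, Q, and S → score 0.
S: beats R; loses to P and Q → score 1.
Q has the best pairwise record.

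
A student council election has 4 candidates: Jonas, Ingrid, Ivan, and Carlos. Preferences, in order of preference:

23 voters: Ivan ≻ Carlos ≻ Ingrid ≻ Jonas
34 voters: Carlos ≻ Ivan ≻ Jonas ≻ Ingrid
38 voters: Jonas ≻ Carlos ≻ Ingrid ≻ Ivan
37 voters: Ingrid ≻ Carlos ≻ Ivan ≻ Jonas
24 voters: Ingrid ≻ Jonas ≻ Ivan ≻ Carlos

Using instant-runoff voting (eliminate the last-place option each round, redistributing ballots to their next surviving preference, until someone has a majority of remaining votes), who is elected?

Carlos

Round 1: Jonas 38, Ingrid 61, Ivan 23, Carlos 34. Eliminate Ivan.
Round 2: Jonas 38, Ingrid 61, Carlos 57. Eliminate Jonas.
Round 3: Ingrid 61, Carlos 95. Carlos has a majority.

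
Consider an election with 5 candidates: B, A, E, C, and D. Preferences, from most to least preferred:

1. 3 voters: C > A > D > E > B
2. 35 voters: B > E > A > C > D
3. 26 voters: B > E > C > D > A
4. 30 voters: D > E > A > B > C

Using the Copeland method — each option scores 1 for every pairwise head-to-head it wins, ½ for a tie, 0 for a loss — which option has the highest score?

B

B: beats A, E, C, and D → score 4.
A: beats C; loses to B, E, and D → score 1.
E: beats A, C, and D; loses to B → score 3.
C: beats D; loses to B, A, and E → score 1.
D: beats A; loses to B, E, and C → score 1.
B has the best pairwise record.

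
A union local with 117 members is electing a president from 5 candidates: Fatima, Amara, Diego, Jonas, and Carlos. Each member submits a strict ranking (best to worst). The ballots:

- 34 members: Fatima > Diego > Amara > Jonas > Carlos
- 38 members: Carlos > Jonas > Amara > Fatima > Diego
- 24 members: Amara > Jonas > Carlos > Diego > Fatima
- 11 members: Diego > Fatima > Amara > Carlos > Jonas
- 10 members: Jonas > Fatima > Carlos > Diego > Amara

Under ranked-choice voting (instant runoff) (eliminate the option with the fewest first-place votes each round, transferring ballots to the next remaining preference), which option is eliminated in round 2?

Diego

Round 1: Fatima 34, Amara 24, Diego 11, Jonas 10, Carlos 38. Eliminate Jonas.
Round 2: Fatima 44, Amara 24, Diego 11, Carlos 38. Eliminate Diego.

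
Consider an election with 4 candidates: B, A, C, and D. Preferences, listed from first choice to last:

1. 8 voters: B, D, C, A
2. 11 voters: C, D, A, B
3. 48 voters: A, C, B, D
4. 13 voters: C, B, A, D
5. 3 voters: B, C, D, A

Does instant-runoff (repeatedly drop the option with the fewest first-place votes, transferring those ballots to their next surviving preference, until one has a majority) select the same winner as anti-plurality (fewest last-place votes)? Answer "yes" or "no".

no

Instant-runoff — R1 B 11, A 48, C 24, D 0 (A winner). Winner: A.
Anti-plurality — last-place votes: B 11, A 11, C 0, D 61. Winner: C.
The two methods disagree.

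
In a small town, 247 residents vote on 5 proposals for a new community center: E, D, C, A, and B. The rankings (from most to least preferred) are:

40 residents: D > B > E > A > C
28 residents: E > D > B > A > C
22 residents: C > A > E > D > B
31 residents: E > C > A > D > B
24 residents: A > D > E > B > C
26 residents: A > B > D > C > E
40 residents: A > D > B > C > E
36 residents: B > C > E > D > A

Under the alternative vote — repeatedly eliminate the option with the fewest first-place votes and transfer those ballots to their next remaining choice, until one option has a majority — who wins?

E

Round 1: E 59, D 40, C 22, A 90, B 36. Eliminate C.
Round 2: E 59, D 40, A 112, B 36. Eliminate B.
Round 3: E 95, D 40, A 112. Eliminate D.
Round 4: E 135, A 112. E has a majority.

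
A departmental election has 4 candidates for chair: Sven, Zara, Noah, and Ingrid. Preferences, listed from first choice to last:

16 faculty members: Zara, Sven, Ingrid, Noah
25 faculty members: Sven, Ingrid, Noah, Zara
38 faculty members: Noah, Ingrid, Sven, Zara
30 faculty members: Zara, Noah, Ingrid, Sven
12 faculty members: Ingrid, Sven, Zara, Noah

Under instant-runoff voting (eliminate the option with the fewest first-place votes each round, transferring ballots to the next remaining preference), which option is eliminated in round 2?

Sven

Round 1: Sven 25, Zara 46, Noah 38, Ingrid 12. Eliminate Ingrid.
Round 2: Sven 37, Zara 46, Noah 38. Eliminate Sven.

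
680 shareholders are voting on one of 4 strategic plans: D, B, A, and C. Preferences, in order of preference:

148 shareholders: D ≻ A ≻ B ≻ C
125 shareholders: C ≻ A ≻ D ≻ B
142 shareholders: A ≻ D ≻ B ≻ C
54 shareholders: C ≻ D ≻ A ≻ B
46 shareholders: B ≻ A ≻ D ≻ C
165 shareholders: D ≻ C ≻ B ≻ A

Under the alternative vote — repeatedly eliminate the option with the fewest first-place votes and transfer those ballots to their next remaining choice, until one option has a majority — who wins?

D

Round 1: D 313, B 46, A 142, C 179. Eliminate B.
Round 2: D 313, A 188, C 179. Eliminate C.
Round 3: D 367, A 313. D has a majority.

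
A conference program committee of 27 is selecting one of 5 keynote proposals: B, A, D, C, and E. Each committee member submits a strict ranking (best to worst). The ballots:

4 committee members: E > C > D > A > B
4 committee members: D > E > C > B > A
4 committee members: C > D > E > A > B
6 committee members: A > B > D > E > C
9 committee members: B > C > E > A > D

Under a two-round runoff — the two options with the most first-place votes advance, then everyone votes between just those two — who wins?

A

Round 1 first-place votes: B 9, A 6, D 4, C 4, E 4.
B and A advance.
Runoff: B is preferred to A by 13 voters; A by 14.
A wins the runoff.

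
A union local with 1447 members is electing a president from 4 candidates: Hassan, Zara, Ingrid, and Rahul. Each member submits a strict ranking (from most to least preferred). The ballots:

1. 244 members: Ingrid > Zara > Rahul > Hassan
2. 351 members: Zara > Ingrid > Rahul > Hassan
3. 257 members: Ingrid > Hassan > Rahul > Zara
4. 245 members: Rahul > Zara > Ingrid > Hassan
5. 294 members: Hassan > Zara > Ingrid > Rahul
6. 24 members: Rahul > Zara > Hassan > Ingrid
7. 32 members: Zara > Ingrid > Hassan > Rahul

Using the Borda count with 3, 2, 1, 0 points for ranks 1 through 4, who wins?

Hassan: 244·0 + 351·0 + 257·2 + 245·0 + 294·3 + 24·1 + 32·1 = 1452
Zara: 244·2 + 351·3 + 257·0 + 245·2 + 294·2 + 24·2 + 32·3 = 2763
Ingrid: 244·3 + 351·2 + 257·3 + 245·1 + 294·1 + 24·0 + 32·2 = 2808
Rahul: 244·1 + 351·1 + 257·1 + 245·3 + 294·0 + 24·3 + 32·0 = 1659
Ingrid has the highest Borda score (2808).

Ingrid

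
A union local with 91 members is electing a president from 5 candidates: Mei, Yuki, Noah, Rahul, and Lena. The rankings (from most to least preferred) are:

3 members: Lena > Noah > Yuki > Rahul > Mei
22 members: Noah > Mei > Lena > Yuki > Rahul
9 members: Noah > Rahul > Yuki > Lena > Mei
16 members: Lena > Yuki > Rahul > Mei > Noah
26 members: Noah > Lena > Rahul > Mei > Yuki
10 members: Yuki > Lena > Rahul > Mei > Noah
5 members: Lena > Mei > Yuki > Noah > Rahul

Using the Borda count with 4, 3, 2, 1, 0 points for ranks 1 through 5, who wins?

Lena

Mei: 3·0 + 22·3 + 9·0 + 16·1 + 26·1 + 10·1 + 5·3 = 133
Yuki: 3·2 + 22·1 + 9·2 + 16·3 + 26·0 + 10·4 + 5·2 = 144
Noah: 3·3 + 22·4 + 9·4 + 16·0 + 26·4 + 10·0 + 5·1 = 242
Rahul: 3·1 + 22·0 + 9·3 + 16·2 + 26·2 + 10·2 + 5·0 = 134
Lena: 3·4 + 22·2 + 9·1 + 16·4 + 26·3 + 10·3 + 5·4 = 257
Lena has the highest Borda score (257).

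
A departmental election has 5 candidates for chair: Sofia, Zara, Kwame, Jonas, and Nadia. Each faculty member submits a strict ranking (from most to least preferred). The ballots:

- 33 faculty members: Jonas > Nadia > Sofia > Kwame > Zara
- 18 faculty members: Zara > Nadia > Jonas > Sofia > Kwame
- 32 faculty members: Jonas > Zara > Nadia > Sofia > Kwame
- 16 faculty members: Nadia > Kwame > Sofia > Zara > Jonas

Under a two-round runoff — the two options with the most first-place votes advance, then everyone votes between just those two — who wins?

Jonas

Round 1 first-place votes: Sofia 0, Zara 18, Kwame 0, Jonas 65, Nadia 16.
Jonas and Zara advance.
Runoff: Jonas is preferred to Zara by 65 voters; Zara by 34.
Jonas wins the runoff.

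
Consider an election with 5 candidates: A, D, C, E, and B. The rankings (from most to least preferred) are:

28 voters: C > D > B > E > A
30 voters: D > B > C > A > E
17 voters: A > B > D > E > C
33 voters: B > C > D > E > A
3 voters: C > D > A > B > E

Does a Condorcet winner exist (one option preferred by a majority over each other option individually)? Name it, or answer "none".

Checking pairwise contests:
D beats A 94–17.
C beats D 64–47.
B beats C 80–31.
D beats E 111–0.
D beats B 61–50.
Every option loses at least one head-to-head, so there is no Condorcet winner.

none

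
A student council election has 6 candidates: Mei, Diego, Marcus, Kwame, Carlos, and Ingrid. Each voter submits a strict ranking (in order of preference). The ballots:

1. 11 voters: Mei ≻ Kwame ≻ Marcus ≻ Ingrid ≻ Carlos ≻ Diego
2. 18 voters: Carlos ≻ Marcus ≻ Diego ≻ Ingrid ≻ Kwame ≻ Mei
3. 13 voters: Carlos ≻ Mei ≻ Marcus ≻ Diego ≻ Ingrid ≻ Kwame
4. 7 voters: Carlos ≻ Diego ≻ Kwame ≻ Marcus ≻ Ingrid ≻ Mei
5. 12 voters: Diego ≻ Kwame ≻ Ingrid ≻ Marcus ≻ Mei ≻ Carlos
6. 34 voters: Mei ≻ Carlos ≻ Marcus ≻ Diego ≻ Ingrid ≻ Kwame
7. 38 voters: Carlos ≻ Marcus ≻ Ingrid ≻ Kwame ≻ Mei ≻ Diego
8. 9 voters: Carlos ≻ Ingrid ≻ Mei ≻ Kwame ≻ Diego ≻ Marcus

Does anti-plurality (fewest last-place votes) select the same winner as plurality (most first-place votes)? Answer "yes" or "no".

Anti-plurality — last-place votes: Mei 25, Diego 49, Marcus 9, Kwame 47, Carlos 12, Ingrid 0. Winner: Ingrid.
Plurality — first-place votes: Mei 45, Diego 12, Marcus 0, Kwame 0, Carlos 85, Ingrid 0. Winner: Carlos.
The two methods disagree.

no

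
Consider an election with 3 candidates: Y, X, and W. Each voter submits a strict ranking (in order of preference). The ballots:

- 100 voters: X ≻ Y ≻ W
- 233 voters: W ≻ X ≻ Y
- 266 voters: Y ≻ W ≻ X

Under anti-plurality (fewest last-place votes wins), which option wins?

W

Last-place votes: Y 233, X 266, W 100.
W is ranked last by the fewest voters, so W wins.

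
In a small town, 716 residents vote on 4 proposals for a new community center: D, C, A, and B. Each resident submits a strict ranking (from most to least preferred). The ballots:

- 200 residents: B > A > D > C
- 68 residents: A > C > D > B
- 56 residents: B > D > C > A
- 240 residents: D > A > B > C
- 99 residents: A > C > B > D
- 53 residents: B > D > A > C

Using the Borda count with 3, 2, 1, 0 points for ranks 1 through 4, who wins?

D: 200·1 + 68·1 + 56·2 + 240·3 + 99·0 + 53·2 = 1206
C: 200·0 + 68·2 + 56·1 + 240·0 + 99·2 + 53·0 = 390
A: 200·2 + 68·3 + 56·0 + 240·2 + 99·3 + 53·1 = 1434
B: 200·3 + 68·0 + 56·3 + 240·1 + 99·1 + 53·3 = 1266
A has the highest Borda score (1434).

A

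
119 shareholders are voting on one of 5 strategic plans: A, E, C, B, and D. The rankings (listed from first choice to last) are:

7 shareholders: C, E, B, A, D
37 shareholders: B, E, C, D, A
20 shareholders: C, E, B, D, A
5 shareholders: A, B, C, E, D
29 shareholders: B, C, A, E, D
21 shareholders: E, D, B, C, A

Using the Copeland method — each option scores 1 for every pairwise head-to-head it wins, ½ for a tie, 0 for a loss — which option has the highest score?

B

A: loses to E, C, B, and D → score 0.
E: beats A and D; loses to C and B → score 2.
C: beats A, E, and D; loses to B → score 3.
B: beats A, E, C, and D → score 4.
D: beats A; loses to E, C, and B → score 1.
B has the best pairwise record.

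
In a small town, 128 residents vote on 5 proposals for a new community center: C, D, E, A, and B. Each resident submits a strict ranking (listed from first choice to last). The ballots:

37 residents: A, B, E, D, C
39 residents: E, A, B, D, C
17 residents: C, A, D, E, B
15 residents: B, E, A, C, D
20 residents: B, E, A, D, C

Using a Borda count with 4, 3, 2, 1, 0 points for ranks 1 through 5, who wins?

A

C: 37·0 + 39·0 + 17·4 + 15·1 + 20·0 = 83
D: 37·1 + 39·1 + 17·2 + 15·0 + 20·1 = 130
E: 37·2 + 39·4 + 17·1 + 15·3 + 20·3 = 352
A: 37·4 + 39·3 + 17·3 + 15·2 + 20·2 = 386
B: 37·3 + 39·2 + 17·0 + 15·4 + 20·4 = 329
A has the highest Borda score (386).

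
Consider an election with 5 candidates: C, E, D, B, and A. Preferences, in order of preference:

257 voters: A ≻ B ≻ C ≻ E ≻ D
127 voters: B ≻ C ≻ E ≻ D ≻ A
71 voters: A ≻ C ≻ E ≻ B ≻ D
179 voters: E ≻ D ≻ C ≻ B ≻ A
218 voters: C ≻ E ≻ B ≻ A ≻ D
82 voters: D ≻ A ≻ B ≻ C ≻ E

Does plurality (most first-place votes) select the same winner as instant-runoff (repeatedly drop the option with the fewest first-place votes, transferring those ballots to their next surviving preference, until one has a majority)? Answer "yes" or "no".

Plurality — first-place votes: C 218, E 179, D 82, B 127, A 328. Winner: A.
Instant-runoff — R1 C 218, E 179, D 82, B 127, A 328 (D out); R2 C 218, E 179, B 127, A 410 (B out); R3 C 345, E 179, A 410 (E out); R4 C 524, A 410 (C winner). Winner: C.
The two methods disagree.

no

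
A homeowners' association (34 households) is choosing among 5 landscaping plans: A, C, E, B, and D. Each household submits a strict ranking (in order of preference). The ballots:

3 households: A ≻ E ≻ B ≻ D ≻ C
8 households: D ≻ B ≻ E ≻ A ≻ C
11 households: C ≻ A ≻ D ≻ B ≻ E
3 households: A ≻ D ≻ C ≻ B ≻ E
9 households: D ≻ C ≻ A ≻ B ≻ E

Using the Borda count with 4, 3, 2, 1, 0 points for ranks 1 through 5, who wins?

A: 3·4 + 8·1 + 11·3 + 3·4 + 9·2 = 83
C: 3·0 + 8·0 + 11·4 + 3·2 + 9·3 = 77
E: 3·3 + 8·2 + 11·0 + 3·0 + 9·0 = 25
B: 3·2 + 8·3 + 11·1 + 3·1 + 9·1 = 53
D: 3·1 + 8·4 + 11·2 + 3·3 + 9·4 = 102
D has the highest Borda score (102).

D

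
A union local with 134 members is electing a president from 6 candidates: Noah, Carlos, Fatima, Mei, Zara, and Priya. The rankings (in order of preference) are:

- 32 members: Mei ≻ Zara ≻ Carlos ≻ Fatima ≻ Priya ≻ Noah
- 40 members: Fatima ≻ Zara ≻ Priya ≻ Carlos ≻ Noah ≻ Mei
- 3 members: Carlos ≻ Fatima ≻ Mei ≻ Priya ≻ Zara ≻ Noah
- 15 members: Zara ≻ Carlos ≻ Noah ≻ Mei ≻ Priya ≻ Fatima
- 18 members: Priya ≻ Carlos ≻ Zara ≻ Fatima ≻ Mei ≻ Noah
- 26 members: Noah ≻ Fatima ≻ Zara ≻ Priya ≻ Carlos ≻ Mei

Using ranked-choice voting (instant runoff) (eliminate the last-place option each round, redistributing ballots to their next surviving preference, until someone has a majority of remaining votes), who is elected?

Fatima

Round 1: Noah 26, Carlos 3, Fatima 40, Mei 32, Zara 15, Priya 18. Eliminate Carlos.
Round 2: Noah 26, Fatima 43, Mei 32, Zara 15, Priya 18. Eliminate Zara.
Round 3: Noah 41, Fatima 43, Mei 32, Priya 18. Eliminate Priya.
Round 4: Noah 41, Fatima 61, Mei 32. Eliminate Mei.
Round 5: Noah 41, Fatima 93. Fatima has a majority.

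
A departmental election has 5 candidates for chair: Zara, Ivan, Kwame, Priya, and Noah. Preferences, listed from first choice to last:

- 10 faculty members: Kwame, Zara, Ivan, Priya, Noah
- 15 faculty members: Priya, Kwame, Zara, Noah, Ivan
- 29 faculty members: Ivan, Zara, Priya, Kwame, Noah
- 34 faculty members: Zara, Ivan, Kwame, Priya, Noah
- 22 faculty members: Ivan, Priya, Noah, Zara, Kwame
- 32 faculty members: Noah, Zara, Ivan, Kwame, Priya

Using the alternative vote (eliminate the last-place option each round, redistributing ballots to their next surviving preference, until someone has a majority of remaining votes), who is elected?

Round 1: Zara 34, Ivan 51, Kwame 10, Priya 15, Noah 32. Eliminate Kwame.
Round 2: Zara 44, Ivan 51, Priya 15, Noah 32. Eliminate Priya.
Round 3: Zara 59, Ivan 51, Noah 32. Eliminate Noah.
Round 4: Zara 91, Ivan 51. Zara has a majority.

Zara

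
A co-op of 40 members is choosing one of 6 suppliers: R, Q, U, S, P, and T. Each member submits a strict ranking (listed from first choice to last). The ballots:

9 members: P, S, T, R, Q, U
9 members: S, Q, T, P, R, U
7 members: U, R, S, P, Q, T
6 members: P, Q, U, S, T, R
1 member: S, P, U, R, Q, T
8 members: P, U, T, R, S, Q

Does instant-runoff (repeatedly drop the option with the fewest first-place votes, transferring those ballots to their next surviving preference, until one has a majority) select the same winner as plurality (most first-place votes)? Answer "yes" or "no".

yes

Instant-runoff — R1 R 0, Q 0, U 7, S 10, P 23, T 0 (P winner). Winner: P.
Plurality — first-place votes: R 0, Q 0, U 7, S 10, P 23, T 0. Winner: P.
The two methods agree.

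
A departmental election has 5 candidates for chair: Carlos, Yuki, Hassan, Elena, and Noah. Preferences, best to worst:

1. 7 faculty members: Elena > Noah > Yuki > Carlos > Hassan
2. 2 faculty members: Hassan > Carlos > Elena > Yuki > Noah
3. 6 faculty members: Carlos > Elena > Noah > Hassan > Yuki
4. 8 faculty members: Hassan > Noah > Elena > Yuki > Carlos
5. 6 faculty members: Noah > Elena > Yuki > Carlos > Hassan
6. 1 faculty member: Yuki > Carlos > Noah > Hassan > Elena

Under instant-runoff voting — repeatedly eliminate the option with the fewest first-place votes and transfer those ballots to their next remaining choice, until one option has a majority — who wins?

Round 1: Carlos 6, Yuki 1, Hassan 10, Elena 7, Noah 6. Eliminate Yuki.
Round 2: Carlos 7, Hassan 10, Elena 7, Noah 6. Eliminate Noah.
Round 3: Carlos 7, Hassan 10, Elena 13. Eliminate Carlos.
Round 4: Hassan 11, Elena 19. Elena has a majority.

Elena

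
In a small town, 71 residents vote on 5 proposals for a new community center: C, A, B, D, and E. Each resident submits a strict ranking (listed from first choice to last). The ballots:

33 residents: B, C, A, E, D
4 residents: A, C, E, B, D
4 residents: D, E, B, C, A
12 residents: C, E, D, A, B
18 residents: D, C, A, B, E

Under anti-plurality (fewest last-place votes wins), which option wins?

Last-place votes: C 0, A 4, B 12, D 37, E 18.
C is ranked last by the fewest voters, so C wins.

C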